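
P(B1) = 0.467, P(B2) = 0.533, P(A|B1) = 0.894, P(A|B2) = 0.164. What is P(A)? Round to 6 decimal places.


P(A) = P(A|B1)*P(B1) + P(A|B2)*P(B2)
P(A|B1)*P(B1) = 0.894 * 0.467 = 0.417498
P(A|B2)*P(B2) = 0.164 * 0.533 = 0.087412
P(A) = 0.417498 + 0.087412 = 0.50491

0.504910


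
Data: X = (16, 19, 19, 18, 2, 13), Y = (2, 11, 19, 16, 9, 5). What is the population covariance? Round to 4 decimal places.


Cov = (1/n)*sum((xi-xbar)(yi-ybar))
n = 6, xbar = 87/6 = 14.5, ybar = 62/6 = 31/3 ≈ 10.333333
sum((xi-xbar)(yi-ybar)) = 74
Cov = 74 / 6 = 37/3 ≈ 12.333333

12.3333


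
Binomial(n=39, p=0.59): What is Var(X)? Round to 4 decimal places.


Var = n*p*(1-p) = 39 * 0.59 * 0.41 = 9.4341

9.4341


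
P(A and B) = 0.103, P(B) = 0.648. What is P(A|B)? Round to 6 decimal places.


P(A|B) = P(A and B) / P(B) = 0.103 / 0.648 = 103/648 ≈ 0.15895062

0.158951


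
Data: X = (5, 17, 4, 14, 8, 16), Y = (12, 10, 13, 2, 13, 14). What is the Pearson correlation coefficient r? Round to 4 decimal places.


r = sum((xi-xbar)(yi-ybar)) / sqrt(sum((xi-xbar)^2) * sum((yi-ybar)^2))
n = 6, xbar = 64/6 = 32/3 ≈ 10.666667, ybar = 64/6 = 32/3 ≈ 10.666667
Sxy = sum((xi-xbar)(yi-ybar)) = -134/3 ≈ -44.666667
Sxx = sum((xi-xbar)^2) = 490/3 ≈ 163.333333
Syy = sum((yi-ybar)^2) = 298/3 ≈ 99.333333
sqrt(Sxx*Syy) ≈ 127.375211
r = Sxy / sqrt(Sxx*Syy) = -44.666667 / 127.375211 ≈ -0.350670

-0.3507


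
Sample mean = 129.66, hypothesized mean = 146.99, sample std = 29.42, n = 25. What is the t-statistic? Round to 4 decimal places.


t = (xbar - mu0) / (s/sqrt(n))
xbar - mu0 = 129.66 - 146.99 = -17.33
sqrt(25) = 5
s/sqrt(n) = 29.42 / 5 = 5.884
t = -17.33 / 5.884 = -8665/2942 ≈ -2.945275

-2.9453


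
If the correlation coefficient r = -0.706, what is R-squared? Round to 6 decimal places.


R^2 = r^2 = (-0.706)^2 = 0.498436

0.498436


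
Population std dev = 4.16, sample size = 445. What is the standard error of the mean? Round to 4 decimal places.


SE = sigma / sqrt(n)
sqrt(445) ≈ 21.095023
SE = 4.16 / 21.095023 ≈ 0.197203

0.1972


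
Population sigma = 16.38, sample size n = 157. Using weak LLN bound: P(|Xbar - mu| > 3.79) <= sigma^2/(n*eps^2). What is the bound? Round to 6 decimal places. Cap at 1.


bound = min(1, sigma^2/(n*eps^2))
sigma^2 = 16.38^2 = 268.3044
n*eps^2 = 157 * 3.79^2 = 157 * 14.3641 = 2255.1637
sigma^2/(n*eps^2) = 268.3044 / 2255.1637 ≈ 0.11897336

0.118973


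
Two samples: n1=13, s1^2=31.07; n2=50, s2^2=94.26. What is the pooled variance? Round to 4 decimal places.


sp^2 = ((n1-1)*s1^2 + (n2-1)*s2^2)/(n1+n2-2)
(n1-1)*s1^2 = 12 * 31.07 = 372.84
(n2-1)*s2^2 = 49 * 94.26 = 4618.74
numerator = 372.84 + 4618.74 = 4991.58
n1+n2-2 = 61
sp^2 = 4991.58 / 61 = 249579/3050 ≈ 81.829180

81.8292


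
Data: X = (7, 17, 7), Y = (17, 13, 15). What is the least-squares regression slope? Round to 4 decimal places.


b = sum((xi-xbar)(yi-ybar)) / sum((xi-xbar)^2)
n = 3, xbar = 31/3 ≈ 10.333333, ybar = 45/3 = 15
Sxy = sum((xi-xbar)(yi-ybar)) = -20
Sxx = sum((xi-xbar)^2) = 200/3 ≈ 66.666667
b = Sxy / Sxx = -0.3

-0.3000


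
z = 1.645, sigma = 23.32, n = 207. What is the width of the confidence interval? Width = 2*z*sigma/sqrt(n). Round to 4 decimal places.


width = 2*z*sigma/sqrt(n)
2*z*sigma = 2 * 1.645 * 23.32 = 76.7228
sqrt(207) ≈ 14.387495
width = 76.7228 / 14.387495 ≈ 5.332603

5.3326


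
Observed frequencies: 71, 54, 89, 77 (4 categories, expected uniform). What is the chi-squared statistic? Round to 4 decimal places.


chi2 = sum((O-E)^2/E), E = total/4
total = 291, E = 291/4 = 72.75
(71 - 72.75)^2 / 72.75 = 3.0625 / 72.75 = 49/1164 ≈ 0.042096
(54 - 72.75)^2 / 72.75 = 351.5625 / 72.75 = 1875/388 ≈ 4.832474
(89 - 72.75)^2 / 72.75 = 264.0625 / 72.75 = 4225/1164 ≈ 3.629725
(77 - 72.75)^2 / 72.75 = 18.0625 / 72.75 = 289/1164 ≈ 0.248282
chi2 = 849/97 ≈ 8.752577

8.7526


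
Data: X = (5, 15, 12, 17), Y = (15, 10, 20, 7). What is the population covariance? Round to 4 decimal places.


Cov = (1/n)*sum((xi-xbar)(yi-ybar))
n = 4, xbar = 49/4 = 12.25, ybar = 52/4 = 13
sum((xi-xbar)(yi-ybar)) = -53
Cov = -53 / 4 = -13.25

-13.2500


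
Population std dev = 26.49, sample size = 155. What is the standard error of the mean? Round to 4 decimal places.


SE = sigma / sqrt(n)
sqrt(155) ≈ 12.449900
SE = 26.49 / 12.449900 ≈ 2.127728

2.1277


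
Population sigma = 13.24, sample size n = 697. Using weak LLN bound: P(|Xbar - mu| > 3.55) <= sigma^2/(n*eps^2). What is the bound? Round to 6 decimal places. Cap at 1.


bound = min(1, sigma^2/(n*eps^2))
sigma^2 = 13.24^2 = 175.2976
n*eps^2 = 697 * 3.55^2 = 697 * 12.6025 = 8783.9425
sigma^2/(n*eps^2) = 175.2976 / 8783.9425 ≈ 0.01995660

0.019957


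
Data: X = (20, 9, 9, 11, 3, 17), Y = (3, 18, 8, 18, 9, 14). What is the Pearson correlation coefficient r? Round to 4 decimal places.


r = sum((xi-xbar)(yi-ybar)) / sqrt(sum((xi-xbar)^2) * sum((yi-ybar)^2))
n = 6, xbar = 69/6 = 11.5, ybar = 70/6 = 35/3 ≈ 11.666667
Sxy = sum((xi-xbar)(yi-ybar)) = -48
Sxx = sum((xi-xbar)^2) = 187.5
Syy = sum((yi-ybar)^2) = 544/3 ≈ 181.333333
sqrt(Sxx*Syy) ≈ 184.390889
r = Sxy / sqrt(Sxx*Syy) = -48 / 184.390889 ≈ -0.260317

-0.2603


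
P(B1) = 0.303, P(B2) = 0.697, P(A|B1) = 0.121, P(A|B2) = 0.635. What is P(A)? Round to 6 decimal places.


P(A) = P(A|B1)*P(B1) + P(A|B2)*P(B2)
P(A|B1)*P(B1) = 0.121 * 0.303 = 0.036663
P(A|B2)*P(B2) = 0.635 * 0.697 = 0.442595
P(A) = 0.036663 + 0.442595 = 0.479258

0.479258


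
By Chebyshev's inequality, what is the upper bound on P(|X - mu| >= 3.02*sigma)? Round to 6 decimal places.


P <= 1/k^2
k^2 = 3.02^2 = 9.1204
1/k^2 = 1 / 9.1204 ≈ 0.10964431

0.109644


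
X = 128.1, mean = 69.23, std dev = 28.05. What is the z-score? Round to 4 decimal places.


z = (X - mu) / sigma
X - mu = 128.1 - 69.23 = 58.87
z = 58.87 / 28.05 = 5887/2805 ≈ 2.098752

2.0988


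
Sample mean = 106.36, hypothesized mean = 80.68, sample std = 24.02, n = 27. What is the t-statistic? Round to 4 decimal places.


t = (xbar - mu0) / (s/sqrt(n))
xbar - mu0 = 106.36 - 80.68 = 25.68
sqrt(27) ≈ 5.19615242
s/sqrt(n) = 24.02 / 5.19615242 ≈ 4.62265116
t = 25.68 / 4.62265116 ≈ 5.555254

5.5553


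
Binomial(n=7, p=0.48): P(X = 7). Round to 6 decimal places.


P = C(n,k) * p^k * (1-p)^(n-k)
C(7,7) = 1
p^k = 0.48^7 ≈ 0.005870683
(1-p)^(n-k) = 0.52^0 = 1
P = 1 * 0.005870683 * 1 ≈ 0.005871

0.005871


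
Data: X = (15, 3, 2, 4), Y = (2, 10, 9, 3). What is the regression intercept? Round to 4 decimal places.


a = ybar - b*xbar, where b = sum((xi-xbar)(yi-ybar)) / sum((xi-xbar)^2)
n = 4, xbar = 24/4 = 6, ybar = 24/4 = 6
Sxy = sum((xi-xbar)(yi-ybar)) = -54
Sxx = sum((xi-xbar)^2) = 110
b = Sxy / Sxx = -27/55 ≈ -0.490909
a = 6 - (-0.490909) * 6 = 492/55 ≈ 8.945455

8.9455


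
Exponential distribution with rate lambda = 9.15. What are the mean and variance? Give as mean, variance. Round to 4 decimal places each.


mean = 1/lam, var = 1/lam^2
mean = 1 / 9.15 = 20/183 ≈ 0.109290
lam^2 = 9.15^2 = 83.7225
var = 1 / 83.7225 ≈ 0.011944

0.1093, 0.0119


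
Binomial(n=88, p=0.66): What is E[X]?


E[X] = n*p = 88 * 0.66 = 58.08

58.08


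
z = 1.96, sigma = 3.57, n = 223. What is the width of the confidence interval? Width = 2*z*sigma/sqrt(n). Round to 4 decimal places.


width = 2*z*sigma/sqrt(n)
2*z*sigma = 2 * 1.96 * 3.57 = 13.9944
sqrt(223) ≈ 14.933185
width = 13.9944 / 14.933185 ≈ 0.937134

0.9371


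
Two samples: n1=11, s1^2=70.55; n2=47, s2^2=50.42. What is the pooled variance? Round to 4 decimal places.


sp^2 = ((n1-1)*s1^2 + (n2-1)*s2^2)/(n1+n2-2)
(n1-1)*s1^2 = 10 * 70.55 = 705.5
(n2-1)*s2^2 = 46 * 50.42 = 2319.32
numerator = 705.5 + 2319.32 = 3024.82
n1+n2-2 = 56
sp^2 = 3024.82 / 56 = 151241/2800 ≈ 54.014643

54.0146


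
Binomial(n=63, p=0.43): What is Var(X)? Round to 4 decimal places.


Var = n*p*(1-p) = 63 * 0.43 * 0.57 = 15.4413

15.4413


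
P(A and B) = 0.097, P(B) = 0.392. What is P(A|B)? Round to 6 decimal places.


P(A|B) = P(A and B) / P(B) = 0.097 / 0.392 = 97/392 ≈ 0.24744898

0.247449


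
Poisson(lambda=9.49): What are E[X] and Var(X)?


E[X] = Var(X) = lambda = 9.49

9.49, 9.49


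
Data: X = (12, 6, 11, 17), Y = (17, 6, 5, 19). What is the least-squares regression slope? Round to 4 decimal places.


b = sum((xi-xbar)(yi-ybar)) / sum((xi-xbar)^2)
n = 4, xbar = 46/4 = 11.5, ybar = 47/4 = 11.75
Sxy = sum((xi-xbar)(yi-ybar)) = 77.5
Sxx = sum((xi-xbar)^2) = 61
b = Sxy / Sxx = 155/122 ≈ 1.270492

1.2705


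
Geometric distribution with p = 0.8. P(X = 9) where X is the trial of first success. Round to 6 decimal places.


P = (1-p)^(k-1) * p
(1-p)^(k-1) = 0.2^8 = 0.00000256
P = 0.00000256 * 0.8 = 0.000002048

0.000002


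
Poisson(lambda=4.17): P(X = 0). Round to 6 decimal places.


P = e^(-lam) * lam^k / k!
e^(-4.17) ≈ 0.01545226
lam^k = 4.17^0 = 1
k! = 0! = 1
P = 0.01545226 * 1 / 1 ≈ 0.015452

0.015452


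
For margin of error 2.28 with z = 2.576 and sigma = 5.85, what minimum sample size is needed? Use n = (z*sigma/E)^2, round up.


z*sigma/E = 2.576 * 5.85 / 2.28 = 6279/950 ≈ 6.609474
(z*sigma/E)^2 ≈ 43.685142
round up: n = 44

44


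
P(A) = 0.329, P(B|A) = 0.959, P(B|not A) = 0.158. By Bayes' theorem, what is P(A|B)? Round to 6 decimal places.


P(A|B) = P(B|A)*P(A) / P(B), P(B) = P(B|A)*P(A) + P(B|not A)*P(not A)
P(B|A)*P(A) = 0.959 * 0.329 = 0.315511
P(B|not A)*P(not A) = 0.158 * 0.671 = 0.106018
P(B) = 0.315511 + 0.106018 = 0.421529
P(A|B) = 0.315511 / 0.421529 ≈ 0.74849180

0.748492


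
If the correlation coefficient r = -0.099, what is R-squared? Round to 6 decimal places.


R^2 = r^2 = (-0.099)^2 = 0.009801

0.009801


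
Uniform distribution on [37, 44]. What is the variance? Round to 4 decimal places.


Var = (b-a)^2 / 12
(b-a)^2 = (44 - 37)^2 = 49
Var = 49/12 ≈ 4.083333

4.0833


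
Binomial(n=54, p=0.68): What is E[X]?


E[X] = n*p = 54 * 0.68 = 36.72

36.72


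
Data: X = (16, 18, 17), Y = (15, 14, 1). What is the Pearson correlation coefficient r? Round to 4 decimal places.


r = sum((xi-xbar)(yi-ybar)) / sqrt(sum((xi-xbar)^2) * sum((yi-ybar)^2))
n = 3, xbar = 51/3 = 17, ybar = 30/3 = 10
Sxy = sum((xi-xbar)(yi-ybar)) = -1
Sxx = sum((xi-xbar)^2) = 2
Syy = sum((yi-ybar)^2) = 122
sqrt(Sxx*Syy) ≈ 15.620499
r = Sxy / sqrt(Sxx*Syy) = -1 / 15.620499 ≈ -0.064018

-0.0640


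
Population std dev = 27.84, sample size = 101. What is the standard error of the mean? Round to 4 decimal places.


SE = sigma / sqrt(n)
sqrt(101) ≈ 10.049876
SE = 27.84 / 10.049876 ≈ 2.770184

2.7702


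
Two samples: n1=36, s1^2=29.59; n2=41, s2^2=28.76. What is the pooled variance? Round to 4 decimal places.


sp^2 = ((n1-1)*s1^2 + (n2-1)*s2^2)/(n1+n2-2)
(n1-1)*s1^2 = 35 * 29.59 = 1035.65
(n2-1)*s2^2 = 40 * 28.76 = 1150.4
numerator = 1035.65 + 1150.4 = 2186.05
n1+n2-2 = 75
sp^2 = 2186.05 / 75 = 43721/1500 ≈ 29.147333

29.1473


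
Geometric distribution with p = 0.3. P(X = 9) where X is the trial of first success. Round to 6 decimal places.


P = (1-p)^(k-1) * p
(1-p)^(k-1) = 0.7^8 = 0.05764801
P = 0.05764801 * 0.3 ≈ 0.01729440

0.017294


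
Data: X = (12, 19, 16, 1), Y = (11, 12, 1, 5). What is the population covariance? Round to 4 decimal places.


Cov = (1/n)*sum((xi-xbar)(yi-ybar))
n = 4, xbar = 48/4 = 12, ybar = 29/4 = 7.25
sum((xi-xbar)(yi-ybar)) = 33
Cov = 33 / 4 = 8.25

8.2500


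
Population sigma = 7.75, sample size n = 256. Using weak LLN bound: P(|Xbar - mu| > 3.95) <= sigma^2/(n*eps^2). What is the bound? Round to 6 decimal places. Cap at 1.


bound = min(1, sigma^2/(n*eps^2))
sigma^2 = 7.75^2 = 60.0625
n*eps^2 = 256 * 3.95^2 = 256 * 15.6025 = 3994.24
sigma^2/(n*eps^2) = 60.0625 / 3994.24 ≈ 0.01503728

0.015037


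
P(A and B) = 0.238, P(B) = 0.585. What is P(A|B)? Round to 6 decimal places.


P(A|B) = P(A and B) / P(B) = 0.238 / 0.585 = 238/585 ≈ 0.40683761

0.406838


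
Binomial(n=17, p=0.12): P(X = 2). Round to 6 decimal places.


P = C(n,k) * p^k * (1-p)^(n-k)
C(17,2) = 136
p^k = 0.12^2 = 0.0144
(1-p)^(n-k) = 0.88^15 ≈ 0.1469739
P = 136 * 0.0144 * 0.1469739 ≈ 0.287834

0.287834


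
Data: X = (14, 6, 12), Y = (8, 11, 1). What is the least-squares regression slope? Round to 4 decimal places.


b = sum((xi-xbar)(yi-ybar)) / sum((xi-xbar)^2)
n = 3, xbar = 32/3 ≈ 10.666667, ybar = 20/3 ≈ 6.666667
Sxy = sum((xi-xbar)(yi-ybar)) = -70/3 ≈ -23.333333
Sxx = sum((xi-xbar)^2) = 104/3 ≈ 34.666667
b = Sxy / Sxx = -35/52 ≈ -0.673077

-0.6731


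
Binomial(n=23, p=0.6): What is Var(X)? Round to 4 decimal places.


Var = n*p*(1-p) = 23 * 0.6 * 0.4 = 5.52

5.5200


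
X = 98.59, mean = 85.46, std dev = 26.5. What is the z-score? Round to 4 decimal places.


z = (X - mu) / sigma
X - mu = 98.59 - 85.46 = 13.13
z = 13.13 / 26.5 = 1313/2650 ≈ 0.495472

0.4955


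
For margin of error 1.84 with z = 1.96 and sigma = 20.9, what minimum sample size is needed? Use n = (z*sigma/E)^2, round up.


z*sigma/E = 1.96 * 20.9 / 1.84 = 10241/460 ≈ 22.263043
(z*sigma/E)^2 ≈ 495.643105
round up: n = 496

496


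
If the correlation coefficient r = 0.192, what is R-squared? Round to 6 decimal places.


R^2 = r^2 = (0.192)^2 = 0.036864

0.036864


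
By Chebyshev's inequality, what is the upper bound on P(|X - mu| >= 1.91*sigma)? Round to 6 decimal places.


P <= 1/k^2
k^2 = 1.91^2 = 3.6481
1/k^2 = 1 / 3.6481 ≈ 0.27411529

0.274115


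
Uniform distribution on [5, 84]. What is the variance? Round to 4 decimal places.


Var = (b-a)^2 / 12
(b-a)^2 = (84 - 5)^2 = 6241
Var = 6241/12 ≈ 520.083333

520.0833


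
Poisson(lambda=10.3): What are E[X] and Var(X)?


E[X] = Var(X) = lambda = 10.3

10.3, 10.3


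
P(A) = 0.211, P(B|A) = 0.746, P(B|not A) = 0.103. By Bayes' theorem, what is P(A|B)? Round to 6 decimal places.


P(A|B) = P(B|A)*P(A) / P(B), P(B) = P(B|A)*P(A) + P(B|not A)*P(not A)
P(B|A)*P(A) = 0.746 * 0.211 = 0.157406
P(B|not A)*P(not A) = 0.103 * 0.789 = 0.081267
P(B) = 0.157406 + 0.081267 = 0.238673
P(A|B) = 0.157406 / 0.238673 ≈ 0.65950485

0.659505


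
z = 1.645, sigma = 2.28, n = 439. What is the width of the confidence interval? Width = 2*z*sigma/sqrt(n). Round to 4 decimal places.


width = 2*z*sigma/sqrt(n)
2*z*sigma = 2 * 1.645 * 2.28 = 7.5012
sqrt(439) ≈ 20.952327
width = 7.5012 / 20.952327 ≈ 0.358013

0.3580


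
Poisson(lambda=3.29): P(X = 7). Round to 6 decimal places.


P = e^(-lam) * lam^k / k!
e^(-3.29) ≈ 0.03725385
lam^k = 3.29^7 ≈ 4172.259245
k! = 7! = 5040
P = 0.03725385 * 4172.259245 / 5040 ≈ 0.030840

0.030840


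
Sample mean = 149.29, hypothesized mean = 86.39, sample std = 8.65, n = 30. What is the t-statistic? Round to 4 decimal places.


t = (xbar - mu0) / (s/sqrt(n))
xbar - mu0 = 149.29 - 86.39 = 62.9
sqrt(30) ≈ 5.47722558
s/sqrt(n) = 8.65 / 5.47722558 ≈ 1.57926671
t = 62.9 / 1.57926671 ≈ 39.828611

39.8286


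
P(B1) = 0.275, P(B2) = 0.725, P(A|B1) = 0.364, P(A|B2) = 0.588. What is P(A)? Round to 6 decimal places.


P(A) = P(A|B1)*P(B1) + P(A|B2)*P(B2)
P(A|B1)*P(B1) = 0.364 * 0.275 = 0.1001
P(A|B2)*P(B2) = 0.588 * 0.725 = 0.4263
P(A) = 0.1001 + 0.4263 = 0.5264

0.526400


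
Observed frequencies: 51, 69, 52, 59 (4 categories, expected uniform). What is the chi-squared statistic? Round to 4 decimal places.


chi2 = sum((O-E)^2/E), E = total/4
total = 231, E = 231/4 = 57.75
(51 - 57.75)^2 / 57.75 = 45.5625 / 57.75 = 243/308 ≈ 0.788961
(69 - 57.75)^2 / 57.75 = 126.5625 / 57.75 = 675/308 ≈ 2.191558
(52 - 57.75)^2 / 57.75 = 33.0625 / 57.75 = 529/924 ≈ 0.572511
(59 - 57.75)^2 / 57.75 = 1.5625 / 57.75 = 25/924 ≈ 0.027056
chi2 = 827/231 ≈ 3.580087

3.5801


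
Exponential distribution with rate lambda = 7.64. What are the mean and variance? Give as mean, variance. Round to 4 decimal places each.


mean = 1/lam, var = 1/lam^2
mean = 1 / 7.64 = 25/191 ≈ 0.130890
lam^2 = 7.64^2 = 58.3696
var = 1 / 58.3696 ≈ 0.017132

0.1309, 0.0171


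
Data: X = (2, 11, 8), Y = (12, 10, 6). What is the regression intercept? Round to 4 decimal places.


a = ybar - b*xbar, where b = sum((xi-xbar)(yi-ybar)) / sum((xi-xbar)^2)
n = 3, xbar = 21/3 = 7, ybar = 28/3 ≈ 9.333333
Sxy = sum((xi-xbar)(yi-ybar)) = -14
Sxx = sum((xi-xbar)^2) = 42
b = Sxy / Sxx = -1/3 ≈ -0.333333
a = 9.333333 - (-0.333333) * 7 = 35/3 ≈ 11.666667

11.6667


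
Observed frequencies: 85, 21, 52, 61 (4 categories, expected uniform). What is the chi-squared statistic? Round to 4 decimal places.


chi2 = sum((O-E)^2/E), E = total/4
total = 219, E = 219/4 = 54.75
(85 - 54.75)^2 / 54.75 = 915.0625 / 54.75 = 14641/876 ≈ 16.713470
(21 - 54.75)^2 / 54.75 = 1139.0625 / 54.75 = 6075/292 ≈ 20.804795
(52 - 54.75)^2 / 54.75 = 7.5625 / 54.75 = 121/876 ≈ 0.138128
(61 - 54.75)^2 / 54.75 = 39.0625 / 54.75 = 625/876 ≈ 0.713470
chi2 = 2801/73 ≈ 38.369863

38.3699


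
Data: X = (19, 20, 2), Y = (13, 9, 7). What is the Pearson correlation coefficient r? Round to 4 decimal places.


r = sum((xi-xbar)(yi-ybar)) / sqrt(sum((xi-xbar)^2) * sum((yi-ybar)^2))
n = 3, xbar = 41/3 ≈ 13.666667, ybar = 29/3 ≈ 9.666667
Sxy = sum((xi-xbar)(yi-ybar)) = 134/3 ≈ 44.666667
Sxx = sum((xi-xbar)^2) = 614/3 ≈ 204.666667
Syy = sum((yi-ybar)^2) = 56/3 ≈ 18.666667
sqrt(Sxx*Syy) ≈ 61.809744
r = Sxy / sqrt(Sxx*Syy) = 44.666667 / 61.809744 ≈ 0.722648

0.7226


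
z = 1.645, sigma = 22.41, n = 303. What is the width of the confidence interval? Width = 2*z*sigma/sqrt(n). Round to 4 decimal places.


width = 2*z*sigma/sqrt(n)
2*z*sigma = 2 * 1.645 * 22.41 = 73.7289
sqrt(303) ≈ 17.406895
width = 73.7289 / 17.406895 ≈ 4.235615

4.2356


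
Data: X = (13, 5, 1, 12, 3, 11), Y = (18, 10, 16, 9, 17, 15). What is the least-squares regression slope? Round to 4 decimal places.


b = sum((xi-xbar)(yi-ybar)) / sum((xi-xbar)^2)
n = 6, xbar = 45/6 = 7.5, ybar = 85/6 ≈ 14.166667
Sxy = sum((xi-xbar)(yi-ybar)) = -13.5
Sxx = sum((xi-xbar)^2) = 131.5
b = Sxy / Sxx = -27/263 ≈ -0.102662

-0.1027


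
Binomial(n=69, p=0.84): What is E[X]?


E[X] = n*p = 69 * 0.84 = 57.96

57.96


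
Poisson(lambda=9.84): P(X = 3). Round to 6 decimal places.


P = e^(-lam) * lam^k / k!
e^(-9.84) ≈ 0.00005327731
lam^k = 9.84^3 = 952.763904
k! = 3! = 6
P = 0.00005327731 * 952.763904 / 6 ≈ 0.008460

0.008460


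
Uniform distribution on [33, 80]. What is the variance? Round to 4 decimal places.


Var = (b-a)^2 / 12
(b-a)^2 = (80 - 33)^2 = 2209
Var = 2209/12 ≈ 184.083333

184.0833


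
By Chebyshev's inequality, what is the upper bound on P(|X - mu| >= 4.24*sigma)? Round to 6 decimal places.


P <= 1/k^2
k^2 = 4.24^2 = 17.9776
1/k^2 = 1 / 17.9776 ≈ 0.05562478

0.055625


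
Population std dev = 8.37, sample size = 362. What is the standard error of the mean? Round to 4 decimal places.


SE = sigma / sqrt(n)
sqrt(362) ≈ 19.026298
SE = 8.37 / 19.026298 ≈ 0.439917

0.4399


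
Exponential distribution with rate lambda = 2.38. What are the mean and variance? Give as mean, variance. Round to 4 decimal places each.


mean = 1/lam, var = 1/lam^2
mean = 1 / 2.38 = 50/119 ≈ 0.420168
lam^2 = 2.38^2 = 5.6644
var = 1 / 5.6644 ≈ 0.176541

0.4202, 0.1765


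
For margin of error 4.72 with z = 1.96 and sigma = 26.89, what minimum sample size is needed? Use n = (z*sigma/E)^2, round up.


z*sigma/E = 1.96 * 26.89 / 4.72 ≈ 11.166186
(z*sigma/E)^2 ≈ 124.683720
round up: n = 125

125


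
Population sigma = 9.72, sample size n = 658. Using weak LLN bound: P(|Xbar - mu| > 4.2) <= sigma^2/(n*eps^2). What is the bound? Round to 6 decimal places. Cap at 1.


bound = min(1, sigma^2/(n*eps^2))
sigma^2 = 9.72^2 = 94.4784
n*eps^2 = 658 * 4.2^2 = 658 * 17.64 = 11607.12
sigma^2/(n*eps^2) = 94.4784 / 11607.12 ≈ 0.00813969

0.008140


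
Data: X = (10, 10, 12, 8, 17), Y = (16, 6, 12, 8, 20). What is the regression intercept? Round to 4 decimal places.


a = ybar - b*xbar, where b = sum((xi-xbar)(yi-ybar)) / sum((xi-xbar)^2)
n = 5, xbar = 57/5 = 11.4, ybar = 62/5 = 12.4
Sxy = sum((xi-xbar)(yi-ybar)) = 61.2
Sxx = sum((xi-xbar)^2) = 47.2
b = Sxy / Sxx = 153/118 ≈ 1.296610
a = 12.4 - 1.296610 * 11.4 = -281/118 ≈ -2.381356

-2.3814


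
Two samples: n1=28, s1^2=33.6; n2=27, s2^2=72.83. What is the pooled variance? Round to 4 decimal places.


sp^2 = ((n1-1)*s1^2 + (n2-1)*s2^2)/(n1+n2-2)
(n1-1)*s1^2 = 27 * 33.6 = 907.2
(n2-1)*s2^2 = 26 * 72.83 = 1893.58
numerator = 907.2 + 1893.58 = 2800.78
n1+n2-2 = 53
sp^2 = 2800.78 / 53 = 140039/2650 ≈ 52.844906

52.8449


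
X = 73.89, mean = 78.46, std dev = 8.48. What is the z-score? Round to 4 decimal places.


z = (X - mu) / sigma
X - mu = 73.89 - 78.46 = -4.57
z = -4.57 / 8.48 = -457/848 ≈ -0.538915

-0.5389


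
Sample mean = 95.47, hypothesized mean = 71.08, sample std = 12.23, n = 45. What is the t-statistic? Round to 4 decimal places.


t = (xbar - mu0) / (s/sqrt(n))
xbar - mu0 = 95.47 - 71.08 = 24.39
sqrt(45) ≈ 6.70820393
s/sqrt(n) = 12.23 / 6.70820393 ≈ 1.82314076
t = 24.39 / 1.82314076 ≈ 13.378013

13.3780


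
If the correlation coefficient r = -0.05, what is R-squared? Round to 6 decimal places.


R^2 = r^2 = (-0.05)^2 = 0.0025

0.002500


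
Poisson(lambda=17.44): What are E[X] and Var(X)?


E[X] = Var(X) = lambda = 17.44

17.44, 17.44


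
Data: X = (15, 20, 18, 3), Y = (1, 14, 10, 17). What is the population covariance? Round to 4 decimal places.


Cov = (1/n)*sum((xi-xbar)(yi-ybar))
n = 4, xbar = 56/4 = 14, ybar = 42/4 = 10.5
sum((xi-xbar)(yi-ybar)) = -62
Cov = -62 / 4 = -15.5

-15.5000


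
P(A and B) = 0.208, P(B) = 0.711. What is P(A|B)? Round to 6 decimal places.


P(A|B) = P(A and B) / P(B) = 0.208 / 0.711 = 208/711 ≈ 0.29254571

0.292546


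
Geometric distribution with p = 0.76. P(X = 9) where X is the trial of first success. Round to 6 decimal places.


P = (1-p)^(k-1) * p
(1-p)^(k-1) = 0.24^8 ≈ 0.00001100753
P = 0.00001100753 * 0.76 ≈ 0.000008365724

0.000008


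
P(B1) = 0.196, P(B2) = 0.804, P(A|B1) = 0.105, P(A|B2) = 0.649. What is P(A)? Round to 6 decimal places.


P(A) = P(A|B1)*P(B1) + P(A|B2)*P(B2)
P(A|B1)*P(B1) = 0.105 * 0.196 = 0.02058
P(A|B2)*P(B2) = 0.649 * 0.804 = 0.521796
P(A) = 0.02058 + 0.521796 = 0.542376

0.542376


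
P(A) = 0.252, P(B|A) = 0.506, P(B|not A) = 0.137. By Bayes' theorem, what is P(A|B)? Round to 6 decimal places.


P(A|B) = P(B|A)*P(A) / P(B), P(B) = P(B|A)*P(A) + P(B|not A)*P(not A)
P(B|A)*P(A) = 0.506 * 0.252 = 0.127512
P(B|not A)*P(not A) = 0.137 * 0.748 = 0.102476
P(B) = 0.127512 + 0.102476 = 0.229988
P(A|B) = 0.127512 / 0.229988 = 2898/5227 ≈ 0.55442893

0.554429


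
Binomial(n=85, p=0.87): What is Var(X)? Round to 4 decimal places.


Var = n*p*(1-p) = 85 * 0.87 * 0.13 = 9.6135

9.6135


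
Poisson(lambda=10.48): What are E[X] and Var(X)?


E[X] = Var(X) = lambda = 10.48

10.48, 10.48


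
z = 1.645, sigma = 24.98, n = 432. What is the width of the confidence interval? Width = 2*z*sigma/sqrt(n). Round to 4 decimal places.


width = 2*z*sigma/sqrt(n)
2*z*sigma = 2 * 1.645 * 24.98 = 82.1842
sqrt(432) ≈ 20.784610
width = 82.1842 / 20.784610 ≈ 3.954089

3.9541


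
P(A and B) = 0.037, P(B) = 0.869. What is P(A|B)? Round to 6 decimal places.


P(A|B) = P(A and B) / P(B) = 0.037 / 0.869 = 37/869 ≈ 0.04257768

0.042578


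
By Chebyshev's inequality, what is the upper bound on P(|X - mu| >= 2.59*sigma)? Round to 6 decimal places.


P <= 1/k^2
k^2 = 2.59^2 = 6.7081
1/k^2 = 1 / 6.7081 ≈ 0.14907351

0.149074


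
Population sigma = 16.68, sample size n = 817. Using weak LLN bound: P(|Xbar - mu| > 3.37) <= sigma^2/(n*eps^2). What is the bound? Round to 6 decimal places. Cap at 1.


bound = min(1, sigma^2/(n*eps^2))
sigma^2 = 16.68^2 = 278.2224
n*eps^2 = 817 * 3.37^2 = 817 * 11.3569 = 9278.5873
sigma^2/(n*eps^2) = 278.2224 / 9278.5873 ≈ 0.02998543

0.029985


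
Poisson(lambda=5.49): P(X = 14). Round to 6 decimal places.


P = e^(-lam) * lam^k / k!
e^(-5.49) ≈ 0.004127844
lam^k = 5.49^14 ≈ 22595024797.811354
k! = 14! = 87178291200
P = 0.004127844 * 22595024797.811354 / 87178291200 ≈ 0.001070

0.001070


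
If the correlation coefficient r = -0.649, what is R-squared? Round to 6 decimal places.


R^2 = r^2 = (-0.649)^2 = 0.421201

0.421201


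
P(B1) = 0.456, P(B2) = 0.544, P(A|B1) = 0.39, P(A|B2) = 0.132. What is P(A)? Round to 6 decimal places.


P(A) = P(A|B1)*P(B1) + P(A|B2)*P(B2)
P(A|B1)*P(B1) = 0.39 * 0.456 = 0.17784
P(A|B2)*P(B2) = 0.132 * 0.544 = 0.071808
P(A) = 0.17784 + 0.071808 = 0.249648

0.249648


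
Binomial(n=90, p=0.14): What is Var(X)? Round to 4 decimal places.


Var = n*p*(1-p) = 90 * 0.14 * 0.86 = 10.836

10.8360


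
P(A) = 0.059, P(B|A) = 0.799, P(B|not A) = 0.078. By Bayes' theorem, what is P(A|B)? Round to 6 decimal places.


P(A|B) = P(B|A)*P(A) / P(B), P(B) = P(B|A)*P(A) + P(B|not A)*P(not A)
P(B|A)*P(A) = 0.799 * 0.059 = 0.047141
P(B|not A)*P(not A) = 0.078 * 0.941 = 0.073398
P(B) = 0.047141 + 0.073398 = 0.120539
P(A|B) = 0.047141 / 0.120539 ≈ 0.39108504

0.391085


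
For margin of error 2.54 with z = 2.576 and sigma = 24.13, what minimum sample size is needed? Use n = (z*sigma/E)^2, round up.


z*sigma/E = 2.576 * 24.13 / 2.54 = 24.472
(z*sigma/E)^2 = 598.878784
round up: n = 599

599


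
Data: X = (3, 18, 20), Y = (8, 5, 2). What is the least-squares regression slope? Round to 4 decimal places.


b = sum((xi-xbar)(yi-ybar)) / sum((xi-xbar)^2)
n = 3, xbar = 41/3 ≈ 13.666667, ybar = 15/3 = 5
Sxy = sum((xi-xbar)(yi-ybar)) = -51
Sxx = sum((xi-xbar)^2) = 518/3 ≈ 172.666667
b = Sxy / Sxx = -153/518 ≈ -0.295367

-0.2954


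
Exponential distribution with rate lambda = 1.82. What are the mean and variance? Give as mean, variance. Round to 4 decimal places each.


mean = 1/lam, var = 1/lam^2
mean = 1 / 1.82 = 50/91 ≈ 0.549451
lam^2 = 1.82^2 = 3.3124
var = 1 / 3.3124 = 2500/8281 ≈ 0.301896

0.5495, 0.3019


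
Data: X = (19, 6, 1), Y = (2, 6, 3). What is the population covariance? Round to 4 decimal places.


Cov = (1/n)*sum((xi-xbar)(yi-ybar))
n = 3, xbar = 26/3 ≈ 8.666667, ybar = 11/3 ≈ 3.666667
sum((xi-xbar)(yi-ybar)) = -55/3 ≈ -18.333333
Cov = -18.333333 / 3 = -55/9 ≈ -6.111111

-6.1111


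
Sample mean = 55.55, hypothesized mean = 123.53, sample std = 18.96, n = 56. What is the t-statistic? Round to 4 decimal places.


t = (xbar - mu0) / (s/sqrt(n))
xbar - mu0 = 55.55 - 123.53 = -67.98
sqrt(56) ≈ 7.48331477
s/sqrt(n) = 18.96 / 7.48331477 ≈ 2.53363657
t = -67.98 / 2.53363657 ≈ -26.830999

-26.8310


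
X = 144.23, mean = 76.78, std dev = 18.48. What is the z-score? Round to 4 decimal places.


z = (X - mu) / sigma
X - mu = 144.23 - 76.78 = 67.45
z = 67.45 / 18.48 = 6745/1848 ≈ 3.649892

3.6499


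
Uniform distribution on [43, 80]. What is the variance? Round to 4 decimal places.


Var = (b-a)^2 / 12
(b-a)^2 = (80 - 43)^2 = 1369
Var = 1369/12 ≈ 114.083333

114.0833


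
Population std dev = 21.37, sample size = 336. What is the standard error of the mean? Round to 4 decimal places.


SE = sigma / sqrt(n)
sqrt(336) ≈ 18.330303
SE = 21.37 / 18.330303 ≈ 1.165829

1.1658


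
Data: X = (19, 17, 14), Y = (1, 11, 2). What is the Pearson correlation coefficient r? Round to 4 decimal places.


r = sum((xi-xbar)(yi-ybar)) / sqrt(sum((xi-xbar)^2) * sum((yi-ybar)^2))
n = 3, xbar = 50/3 ≈ 16.666667, ybar = 14/3 ≈ 4.666667
Sxy = sum((xi-xbar)(yi-ybar)) = 2/3 ≈ 0.666667
Sxx = sum((xi-xbar)^2) = 38/3 ≈ 12.666667
Syy = sum((yi-ybar)^2) = 182/3 ≈ 60.666667
sqrt(Sxx*Syy) ≈ 27.720831
r = Sxy / sqrt(Sxx*Syy) = 0.666667 / 27.720831 ≈ 0.024049

0.0240


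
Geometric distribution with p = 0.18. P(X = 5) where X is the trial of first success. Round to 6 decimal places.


P = (1-p)^(k-1) * p
(1-p)^(k-1) = 0.82^4 ≈ 0.4521218
P = 0.4521218 * 0.18 ≈ 0.08138192

0.081382


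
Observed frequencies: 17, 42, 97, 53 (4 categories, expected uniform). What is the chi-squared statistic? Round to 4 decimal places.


chi2 = sum((O-E)^2/E), E = total/4
total = 209, E = 209/4 = 52.25
(17 - 52.25)^2 / 52.25 = 1242.5625 / 52.25 = 19881/836 ≈ 23.781100
(42 - 52.25)^2 / 52.25 = 105.0625 / 52.25 = 1681/836 ≈ 2.010766
(97 - 52.25)^2 / 52.25 = 2002.5625 / 52.25 = 32041/836 ≈ 38.326555
(53 - 52.25)^2 / 52.25 = 0.5625 / 52.25 = 9/836 ≈ 0.010766
chi2 = 13403/209 ≈ 64.129187

64.1292


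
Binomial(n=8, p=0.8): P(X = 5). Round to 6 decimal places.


P = C(n,k) * p^k * (1-p)^(n-k)
C(8,5) = 56
p^k = 0.8^5 = 0.32768
(1-p)^(n-k) = 0.2^3 = 0.008
P = 56 * 0.32768 * 0.008 ≈ 0.146801

0.146801


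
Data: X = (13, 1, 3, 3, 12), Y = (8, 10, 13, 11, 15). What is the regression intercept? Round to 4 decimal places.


a = ybar - b*xbar, where b = sum((xi-xbar)(yi-ybar)) / sum((xi-xbar)^2)
n = 5, xbar = 32/5 = 6.4, ybar = 57/5 = 11.4
Sxy = sum((xi-xbar)(yi-ybar)) = 1.2
Sxx = sum((xi-xbar)^2) = 127.2
b = Sxy / Sxx = 1/106 ≈ 0.009434
a = 11.4 - 0.009434 * 6.4 = 601/53 ≈ 11.339623

11.3396


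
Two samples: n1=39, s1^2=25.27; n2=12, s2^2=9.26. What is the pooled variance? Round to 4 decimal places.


sp^2 = ((n1-1)*s1^2 + (n2-1)*s2^2)/(n1+n2-2)
(n1-1)*s1^2 = 38 * 25.27 = 960.26
(n2-1)*s2^2 = 11 * 9.26 = 101.86
numerator = 960.26 + 101.86 = 1062.12
n1+n2-2 = 49
sp^2 = 1062.12 / 49 = 26553/1225 ≈ 21.675918

21.6759


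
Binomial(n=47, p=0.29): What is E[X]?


E[X] = n*p = 47 * 0.29 = 13.63

13.63


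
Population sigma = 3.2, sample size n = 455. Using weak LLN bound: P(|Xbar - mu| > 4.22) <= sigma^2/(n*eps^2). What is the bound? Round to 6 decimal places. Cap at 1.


bound = min(1, sigma^2/(n*eps^2))
sigma^2 = 3.2^2 = 10.24
n*eps^2 = 455 * 4.22^2 = 455 * 17.8084 = 8102.822
sigma^2/(n*eps^2) = 10.24 / 8102.822 ≈ 0.00126376

0.001264


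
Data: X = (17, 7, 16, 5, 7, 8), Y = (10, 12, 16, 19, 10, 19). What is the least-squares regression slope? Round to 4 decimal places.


b = sum((xi-xbar)(yi-ybar)) / sum((xi-xbar)^2)
n = 6, xbar = 60/6 = 10, ybar = 86/6 = 43/3 ≈ 14.333333
Sxy = sum((xi-xbar)(yi-ybar)) = -33
Sxx = sum((xi-xbar)^2) = 132
b = Sxy / Sxx = -0.25

-0.2500


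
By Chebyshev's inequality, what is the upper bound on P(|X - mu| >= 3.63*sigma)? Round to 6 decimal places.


P <= 1/k^2
k^2 = 3.63^2 = 13.1769
1/k^2 = 1 / 13.1769 ≈ 0.07589038

0.075890


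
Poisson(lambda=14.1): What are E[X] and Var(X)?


E[X] = Var(X) = lambda = 14.1

14.1, 14.1


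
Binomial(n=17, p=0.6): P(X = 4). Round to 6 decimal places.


P = C(n,k) * p^k * (1-p)^(n-k)
C(17,4) = 2380
p^k = 0.6^4 = 0.1296
(1-p)^(n-k) = 0.4^13 ≈ 0.000006710886
P = 2380 * 0.1296 * 0.000006710886 ≈ 0.002070

0.002070


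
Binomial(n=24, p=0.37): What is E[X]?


E[X] = n*p = 24 * 0.37 = 8.88

8.88


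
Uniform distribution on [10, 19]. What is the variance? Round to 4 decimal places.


Var = (b-a)^2 / 12
(b-a)^2 = (19 - 10)^2 = 81
Var = 81/12 = 6.75

6.7500


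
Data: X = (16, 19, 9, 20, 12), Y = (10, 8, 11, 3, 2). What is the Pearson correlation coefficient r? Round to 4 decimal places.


r = sum((xi-xbar)(yi-ybar)) / sqrt(sum((xi-xbar)^2) * sum((yi-ybar)^2))
n = 5, xbar = 76/5 = 15.2, ybar = 34/5 = 6.8
Sxy = sum((xi-xbar)(yi-ybar)) = -21.8
Sxx = sum((xi-xbar)^2) = 86.8
Syy = sum((yi-ybar)^2) = 66.8
sqrt(Sxx*Syy) ≈ 76.146175
r = Sxy / sqrt(Sxx*Syy) = -21.8 / 76.146175 ≈ -0.286291

-0.2863


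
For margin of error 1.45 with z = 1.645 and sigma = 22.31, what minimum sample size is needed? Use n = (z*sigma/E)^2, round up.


z*sigma/E = 1.645 * 22.31 / 1.45 ≈ 25.310310
(z*sigma/E)^2 ≈ 640.611810
round up: n = 641

641


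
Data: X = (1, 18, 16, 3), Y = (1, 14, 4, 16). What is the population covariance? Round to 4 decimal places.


Cov = (1/n)*sum((xi-xbar)(yi-ybar))
n = 4, xbar = 38/4 = 9.5, ybar = 35/4 = 8.75
sum((xi-xbar)(yi-ybar)) = 32.5
Cov = 32.5 / 4 = 8.125

8.1250


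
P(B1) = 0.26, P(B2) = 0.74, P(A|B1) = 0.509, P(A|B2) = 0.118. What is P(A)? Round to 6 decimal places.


P(A) = P(A|B1)*P(B1) + P(A|B2)*P(B2)
P(A|B1)*P(B1) = 0.509 * 0.26 = 0.13234
P(A|B2)*P(B2) = 0.118 * 0.74 = 0.08732
P(A) = 0.13234 + 0.08732 = 0.21966

0.219660


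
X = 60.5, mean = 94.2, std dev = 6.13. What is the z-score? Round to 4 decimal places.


z = (X - mu) / sigma
X - mu = 60.5 - 94.2 = -33.7
z = -33.7 / 6.13 = -3370/613 ≈ -5.497553

-5.4976


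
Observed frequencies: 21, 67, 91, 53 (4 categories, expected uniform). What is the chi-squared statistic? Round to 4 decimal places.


chi2 = sum((O-E)^2/E), E = total/4
total = 232, E = 232/4 = 58
(21 - 58)^2 / 58 = 1369 / 58 = 1369/58 ≈ 23.603448
(67 - 58)^2 / 58 = 81 / 58 = 81/58 ≈ 1.396552
(91 - 58)^2 / 58 = 1089 / 58 = 1089/58 ≈ 18.775862
(53 - 58)^2 / 58 = 25 / 58 = 25/58 ≈ 0.431034
chi2 = 1282/29 ≈ 44.206897

44.2069


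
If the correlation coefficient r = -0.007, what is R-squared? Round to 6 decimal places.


R^2 = r^2 = (-0.007)^2 = 0.000049

0.000049


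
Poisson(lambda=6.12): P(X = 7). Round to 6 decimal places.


P = e^(-lam) * lam^k / k!
e^(-6.12) ≈ 0.002198456
lam^k = 6.12^7 ≈ 321558.471059
k! = 7! = 5040
P = 0.002198456 * 321558.471059 / 5040 ≈ 0.140264

0.140264


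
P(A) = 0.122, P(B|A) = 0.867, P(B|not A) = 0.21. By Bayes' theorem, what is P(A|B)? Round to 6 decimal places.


P(A|B) = P(B|A)*P(A) / P(B), P(B) = P(B|A)*P(A) + P(B|not A)*P(not A)
P(B|A)*P(A) = 0.867 * 0.122 = 0.105774
P(B|not A)*P(not A) = 0.21 * 0.878 = 0.18438
P(B) = 0.105774 + 0.18438 = 0.290154
P(A|B) = 0.105774 / 0.290154 ≈ 0.36454435

0.364544


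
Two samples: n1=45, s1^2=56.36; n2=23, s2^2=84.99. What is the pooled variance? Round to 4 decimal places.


sp^2 = ((n1-1)*s1^2 + (n2-1)*s2^2)/(n1+n2-2)
(n1-1)*s1^2 = 44 * 56.36 = 2479.84
(n2-1)*s2^2 = 22 * 84.99 = 1869.78
numerator = 2479.84 + 1869.78 = 4349.62
n1+n2-2 = 66
sp^2 = 4349.62 / 66 = 19771/300 ≈ 65.903333

65.9033


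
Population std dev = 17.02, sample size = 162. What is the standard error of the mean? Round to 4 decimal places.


SE = sigma / sqrt(n)
sqrt(162) ≈ 12.727922
SE = 17.02 / 12.727922 ≈ 1.337217

1.3372


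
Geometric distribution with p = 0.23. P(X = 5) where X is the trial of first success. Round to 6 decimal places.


P = (1-p)^(k-1) * p
(1-p)^(k-1) = 0.77^4 ≈ 0.3515304
P = 0.3515304 * 0.23 ≈ 0.08085199

0.080852


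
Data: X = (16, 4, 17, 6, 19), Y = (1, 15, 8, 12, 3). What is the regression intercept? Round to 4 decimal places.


a = ybar - b*xbar, where b = sum((xi-xbar)(yi-ybar)) / sum((xi-xbar)^2)
n = 5, xbar = 62/5 = 12.4, ybar = 39/5 = 7.8
Sxy = sum((xi-xbar)(yi-ybar)) = -142.6
Sxx = sum((xi-xbar)^2) = 189.2
b = Sxy / Sxx = -713/946 ≈ -0.753700
a = 7.8 - (-0.753700) * 12.4 = 8110/473 ≈ 17.145877

17.1459


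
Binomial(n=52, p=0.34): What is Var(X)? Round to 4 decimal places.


Var = n*p*(1-p) = 52 * 0.34 * 0.66 = 11.6688

11.6688


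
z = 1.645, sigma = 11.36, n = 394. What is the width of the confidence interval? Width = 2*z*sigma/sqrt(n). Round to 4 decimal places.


width = 2*z*sigma/sqrt(n)
2*z*sigma = 2 * 1.645 * 11.36 = 37.3744
sqrt(394) ≈ 19.849433
width = 37.3744 / 19.849433 ≈ 1.882895

1.8829


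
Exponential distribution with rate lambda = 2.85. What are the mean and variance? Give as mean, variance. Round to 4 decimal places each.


mean = 1/lam, var = 1/lam^2
mean = 1 / 2.85 = 20/57 ≈ 0.350877
lam^2 = 2.85^2 = 8.1225
var = 1 / 8.1225 = 400/3249 ≈ 0.123115

0.3509, 0.1231


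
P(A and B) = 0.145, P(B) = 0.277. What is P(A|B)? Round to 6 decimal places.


P(A|B) = P(A and B) / P(B) = 0.145 / 0.277 = 145/277 ≈ 0.52346570

0.523466


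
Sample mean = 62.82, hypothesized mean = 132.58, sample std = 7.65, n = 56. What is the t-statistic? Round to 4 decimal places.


t = (xbar - mu0) / (s/sqrt(n))
xbar - mu0 = 62.82 - 132.58 = -69.76
sqrt(56) ≈ 7.48331477
s/sqrt(n) = 7.65 / 7.48331477 ≈ 1.02227425
t = -69.76 / 1.02227425 ≈ -68.240005

-68.2400


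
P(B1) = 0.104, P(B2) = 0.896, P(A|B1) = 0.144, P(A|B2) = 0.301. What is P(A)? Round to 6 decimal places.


P(A) = P(A|B1)*P(B1) + P(A|B2)*P(B2)
P(A|B1)*P(B1) = 0.144 * 0.104 = 0.014976
P(A|B2)*P(B2) = 0.301 * 0.896 = 0.269696
P(A) = 0.014976 + 0.269696 = 0.284672

0.284672


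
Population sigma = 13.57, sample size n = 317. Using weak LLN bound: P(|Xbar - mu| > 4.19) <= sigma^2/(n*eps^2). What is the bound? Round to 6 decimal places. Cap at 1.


bound = min(1, sigma^2/(n*eps^2))
sigma^2 = 13.57^2 = 184.1449
n*eps^2 = 317 * 4.19^2 = 317 * 17.5561 = 5565.2837
sigma^2/(n*eps^2) = 184.1449 / 5565.2837 ≈ 0.03308814

0.033088


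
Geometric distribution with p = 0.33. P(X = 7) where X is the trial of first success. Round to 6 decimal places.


P = (1-p)^(k-1) * p
(1-p)^(k-1) = 0.67^6 ≈ 0.09045838
P = 0.09045838 * 0.33 ≈ 0.02985127

0.029851


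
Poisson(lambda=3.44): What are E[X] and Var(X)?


E[X] = Var(X) = lambda = 3.44

3.44, 3.44


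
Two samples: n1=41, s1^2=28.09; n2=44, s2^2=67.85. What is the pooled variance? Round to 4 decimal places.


sp^2 = ((n1-1)*s1^2 + (n2-1)*s2^2)/(n1+n2-2)
(n1-1)*s1^2 = 40 * 28.09 = 1123.6
(n2-1)*s2^2 = 43 * 67.85 = 2917.55
numerator = 1123.6 + 2917.55 = 4041.15
n1+n2-2 = 83
sp^2 = 4041.15 / 83 = 80823/1660 ≈ 48.688554

48.6886


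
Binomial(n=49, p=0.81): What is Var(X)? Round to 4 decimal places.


Var = n*p*(1-p) = 49 * 0.81 * 0.19 = 7.5411

7.5411


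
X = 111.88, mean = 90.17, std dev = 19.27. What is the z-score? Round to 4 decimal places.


z = (X - mu) / sigma
X - mu = 111.88 - 90.17 = 21.71
z = 21.71 / 19.27 = 2171/1927 ≈ 1.126622

1.1266


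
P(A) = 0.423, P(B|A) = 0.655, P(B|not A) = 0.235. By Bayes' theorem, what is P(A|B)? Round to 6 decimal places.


P(A|B) = P(B|A)*P(A) / P(B), P(B) = P(B|A)*P(A) + P(B|not A)*P(not A)
P(B|A)*P(A) = 0.655 * 0.423 = 0.277065
P(B|not A)*P(not A) = 0.235 * 0.577 = 0.135595
P(B) = 0.277065 + 0.135595 = 0.41266
P(A|B) = 0.277065 / 0.41266 = 1179/1756 ≈ 0.67141230

0.671412


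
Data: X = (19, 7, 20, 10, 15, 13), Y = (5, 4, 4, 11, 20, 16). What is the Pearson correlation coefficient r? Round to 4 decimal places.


r = sum((xi-xbar)(yi-ybar)) / sqrt(sum((xi-xbar)^2) * sum((yi-ybar)^2))
n = 6, xbar = 84/6 = 14, ybar = 60/6 = 10
Sxy = sum((xi-xbar)(yi-ybar)) = -19
Sxx = sum((xi-xbar)^2) = 128
Syy = sum((yi-ybar)^2) = 234
sqrt(Sxx*Syy) ≈ 173.066461
r = Sxy / sqrt(Sxx*Syy) = -19 / 173.066461 ≈ -0.109784

-0.1098


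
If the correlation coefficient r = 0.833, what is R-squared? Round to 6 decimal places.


R^2 = r^2 = (0.833)^2 = 0.693889

0.693889


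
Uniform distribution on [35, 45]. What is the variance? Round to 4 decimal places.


Var = (b-a)^2 / 12
(b-a)^2 = (45 - 35)^2 = 100
Var = 100/12 ≈ 8.333333

8.3333


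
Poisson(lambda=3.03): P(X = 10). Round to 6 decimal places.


P = e^(-lam) * lam^k / k!
e^(-3.03) ≈ 0.04831564
lam^k = 3.03^10 ≈ 65226.831883
k! = 10! = 3628800
P = 0.04831564 * 65226.831883 / 3628800 ≈ 0.000868

0.000868


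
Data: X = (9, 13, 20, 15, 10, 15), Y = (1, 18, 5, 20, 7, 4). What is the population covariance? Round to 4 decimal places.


Cov = (1/n)*sum((xi-xbar)(yi-ybar))
n = 6, xbar = 82/6 = 41/3 ≈ 13.666667, ybar = 55/6 ≈ 9.166667
sum((xi-xbar)(yi-ybar)) = 64/3 ≈ 21.333333
Cov = 21.333333 / 6 = 32/9 ≈ 3.555556

3.5556


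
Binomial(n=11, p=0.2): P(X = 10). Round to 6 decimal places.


P = C(n,k) * p^k * (1-p)^(n-k)
C(11,10) = 11
p^k = 0.2^10 = 0.0000001024
(1-p)^(n-k) = 0.8^1 = 0.8
P = 11 * 0.0000001024 * 0.8 ≈ 0.000001

0.000001


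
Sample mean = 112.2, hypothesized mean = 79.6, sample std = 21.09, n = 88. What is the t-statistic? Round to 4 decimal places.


t = (xbar - mu0) / (s/sqrt(n))
xbar - mu0 = 112.2 - 79.6 = 32.6
sqrt(88) ≈ 9.38083152
s/sqrt(n) = 21.09 / 9.38083152 ≈ 2.24820155
t = 32.6 / 2.24820155 ≈ 14.500479

14.5005
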